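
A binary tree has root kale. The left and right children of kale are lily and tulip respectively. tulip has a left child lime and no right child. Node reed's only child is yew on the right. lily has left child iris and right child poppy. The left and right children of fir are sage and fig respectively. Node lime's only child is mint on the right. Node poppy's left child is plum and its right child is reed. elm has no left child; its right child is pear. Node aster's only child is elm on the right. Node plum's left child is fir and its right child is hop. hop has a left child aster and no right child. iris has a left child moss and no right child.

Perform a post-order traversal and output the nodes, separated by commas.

Post-order visits the left subtree, then the right subtree, then the node.
At kale: go left to lily.
  At lily: go left to iris.
    At iris: go left to moss.
      moss is a leaf — visit moss.
    At iris: no right child.
    Visit iris.
  At lily: go right to poppy.
    At poppy: go left to plum.
      At plum: go left to fir.
        At fir: go left to sage.
          sage is a leaf — visit sage.
        At fir: go right to fig.
          fig is a leaf — visit fig.
        Visit fir.
      At plum: go right to hop.
        At hop: go left to aster.
          At aster: no left child.
          At aster: go right to elm.
            At elm: no left child.
            At elm: go right to pear.
              pear is a leaf — visit pear.
            Visit elm.
          Visit aster.
        At hop: no right child.
        Visit hop.
      Visit plum.
    At poppy: go right to reed.
      At reed: no left child.
      At reed: go right to yew.
        yew is a leaf — visit yew.
      Visit reed.
    Visit poppy.
  Visit lily.
At kale: go right to tulip.
  At tulip: go left to lime.
    At lime: no left child.
    At lime: go right to mint.
      mint is a leaf — visit mint.
    Visit lime.
  At tulip: no right child.
  Visit tulip.
Visit kale.

moss, iris, sage, fig, fir, pear, elm, aster, hop, plum, yew, reed, poppy, lily, mint, lime, tulip, kale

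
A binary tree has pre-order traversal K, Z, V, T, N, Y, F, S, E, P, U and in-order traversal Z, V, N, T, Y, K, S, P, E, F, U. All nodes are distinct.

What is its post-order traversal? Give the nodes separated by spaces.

The first element of pre-order is the root; it splits in-order into left and right subtrees.
Root K: left subtree has 5 nodes {Z, V, N, T, Y}, right has 5 {S, P, E, F, U}.
  Root Z: left subtree has 0 nodes { }, right has 4 {V, N, T, Y}.
    Root V: left subtree has 0 nodes { }, right has 3 {N, T, Y}.
      Root T: left subtree has 1 node {N}, right has 1 {Y}.
  Root F: left subtree has 3 nodes {S, P, E}, right has 1 {U}.
    Root S: left subtree has 0 nodes { }, right has 2 {P, E}.
      Root E: left subtree has 1 node {P}, right has 0 { }.

N Y T V Z P E S U F K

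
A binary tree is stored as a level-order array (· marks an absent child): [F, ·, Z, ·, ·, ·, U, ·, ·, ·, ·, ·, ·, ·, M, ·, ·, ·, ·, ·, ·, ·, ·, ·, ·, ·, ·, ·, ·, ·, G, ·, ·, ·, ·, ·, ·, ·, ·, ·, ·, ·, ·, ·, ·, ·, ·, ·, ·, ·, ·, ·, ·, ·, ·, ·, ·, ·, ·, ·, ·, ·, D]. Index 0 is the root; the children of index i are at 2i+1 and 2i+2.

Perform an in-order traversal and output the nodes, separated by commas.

In-order visits the left subtree, then the node, then the right subtree.
At F: no left child.
Visit F.
At F: go right to Z.
  At Z: no left child.
  Visit Z.
  At Z: go right to U.
    At U: no left child.
    Visit U.
    At U: go right to M.
      At M: no left child.
      Visit M.
      At M: go right to G.
        At G: no left child.
        Visit G.
        At G: go right to D.
          D is a leaf — visit D.

F, Z, U, M, G, D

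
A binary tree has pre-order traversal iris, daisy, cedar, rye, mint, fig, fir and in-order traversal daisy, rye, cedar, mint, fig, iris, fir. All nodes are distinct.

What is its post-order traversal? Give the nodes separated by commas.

rye, fig, mint, cedar, daisy, fir, iris

The first element of pre-order is the root; it splits in-order into left and right subtrees.
Root iris: left subtree has 5 nodes {daisy, rye, cedar, mint, fig}, right has 1 {fir}.
  Root daisy: left subtree has 0 nodes { }, right has 4 {rye, cedar, mint, fig}.
    Root cedar: left subtree has 1 node {rye}, right has 2 {mint, fig}.
      Root mint: left subtree has 0 nodes { }, right has 1 {fig}.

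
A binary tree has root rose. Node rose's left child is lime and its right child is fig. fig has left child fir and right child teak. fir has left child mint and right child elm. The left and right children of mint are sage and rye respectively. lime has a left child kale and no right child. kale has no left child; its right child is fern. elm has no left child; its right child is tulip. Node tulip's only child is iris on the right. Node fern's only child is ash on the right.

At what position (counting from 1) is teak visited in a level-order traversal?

Level-order visits nodes level by level from the root, left to right within each level.
Level 0: rose
Level 1: lime, fig
Level 2: kale, fir, teak
Level 3: fern, mint, elm
Level 4: ash, sage, rye, tulip
Level 5: iris
Full level-order sequence: rose, lime, fig, kale, fir, teak, fern, mint, elm, ash, sage, rye, tulip, iris.

6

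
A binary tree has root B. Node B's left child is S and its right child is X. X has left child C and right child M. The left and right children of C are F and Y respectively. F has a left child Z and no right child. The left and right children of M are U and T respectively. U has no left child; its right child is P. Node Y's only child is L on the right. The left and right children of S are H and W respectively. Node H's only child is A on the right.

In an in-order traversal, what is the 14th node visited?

In-order visits the left subtree, then the node, then the right subtree.
At B: go left to S.
  At S: go left to H.
    At H: no left child.
    Visit H.
    At H: go right to A.
      A is a leaf — visit A.
  Visit S.
  At S: go right to W.
    W is a leaf — visit W.
Visit B.
At B: go right to X.
  At X: go left to C.
    At C: go left to F.
      At F: go left to Z.
        Z is a leaf — visit Z.
      Visit F.
      At F: no right child.
    Visit C.
    At C: go right to Y.
      At Y: no left child.
      Visit Y.
      At Y: go right to L.
        L is a leaf — visit L.
  Visit X.
  At X: go right to M.
    At M: go left to U.
      At U: no left child.
      Visit U.
      At U: go right to P.
        P is a leaf — visit P.
    Visit M.
    At M: go right to T.
      T is a leaf — visit T.
Full in-order sequence: H, A, S, W, B, Z, F, C, Y, L, X, U, P, M, T.

M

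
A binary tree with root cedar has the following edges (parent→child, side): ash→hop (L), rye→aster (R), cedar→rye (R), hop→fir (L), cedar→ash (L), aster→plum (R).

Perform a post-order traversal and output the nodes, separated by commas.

fir, hop, ash, plum, aster, rye, cedar

Post-order visits the left subtree, then the right subtree, then the node.
At cedar: go left to ash.
  At ash: go left to hop.
    At hop: go left to fir.
      fir is a leaf — visit fir.
    At hop: no right child.
    Visit hop.
  At ash: no right child.
  Visit ash.
At cedar: go right to rye.
  At rye: no left child.
  At rye: go right to aster.
    At aster: no left child.
    At aster: go right to plum.
      plum is a leaf — visit plum.
    Visit aster.
  Visit rye.
Visit cedar.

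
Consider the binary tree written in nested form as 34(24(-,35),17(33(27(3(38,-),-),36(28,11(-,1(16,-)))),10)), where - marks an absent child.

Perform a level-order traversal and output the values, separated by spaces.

Level-order visits nodes level by level from the root, left to right within each level.
Level 0: 34
Level 1: 24, 17
Level 2: 35, 33, 10
Level 3: 27, 36
Level 4: 3, 28, 11
Level 5: 38, 1
Level 6: 16

34 24 17 35 33 10 27 36 3 28 11 38 1 16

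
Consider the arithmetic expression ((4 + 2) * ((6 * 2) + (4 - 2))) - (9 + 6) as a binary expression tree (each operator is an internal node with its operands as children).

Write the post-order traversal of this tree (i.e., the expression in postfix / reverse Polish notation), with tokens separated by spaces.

Post-order on an expression tree gives postfix notation: for each operator, emit left operand, right operand, then the operator.

4 2 + 6 2 * 4 2 - + * 9 6 + -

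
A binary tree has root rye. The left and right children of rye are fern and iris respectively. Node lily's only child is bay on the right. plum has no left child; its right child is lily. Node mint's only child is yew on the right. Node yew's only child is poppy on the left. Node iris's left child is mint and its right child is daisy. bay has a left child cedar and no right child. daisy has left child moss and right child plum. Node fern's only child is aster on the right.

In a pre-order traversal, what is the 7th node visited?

poppy

Pre-order visits the node, then its left subtree, then its right subtree.
Visit rye.
At rye: go left to fern.
  Visit fern.
  At fern: no left child.
  At fern: go right to aster.
    aster is a leaf — visit aster.
At rye: go right to iris.
  Visit iris.
  At iris: go left to mint.
    Visit mint.
    At mint: no left child.
    At mint: go right to yew.
      Visit yew.
      At yew: go left to poppy.
        poppy is a leaf — visit poppy.
      At yew: no right child.
  At iris: go right to daisy.
    Visit daisy.
    At daisy: go left to moss.
      moss is a leaf — visit moss.
    At daisy: go right to plum.
      Visit plum.
      At plum: no left child.
      At plum: go right to lily.
        Visit lily.
        At lily: no left child.
        At lily: go right to bay.
          Visit bay.
          At bay: go left to cedar.
            cedar is a leaf — visit cedar.
          At bay: no right child.
Full pre-order sequence: rye, fern, aster, iris, mint, yew, poppy, daisy, moss, plum, lily, bay, cedar.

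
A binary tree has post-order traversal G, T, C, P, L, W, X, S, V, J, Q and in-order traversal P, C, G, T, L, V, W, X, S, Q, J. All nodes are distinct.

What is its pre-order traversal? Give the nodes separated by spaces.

Q V L P C T G S X W J

The last element of post-order is the root; it splits in-order into left and right subtrees.
Root Q: left subtree has 9 nodes {P, C, G, T, L, V, W, X, S}, right has 1 {J}.
  Root V: left subtree has 5 nodes {P, C, G, T, L}, right has 3 {W, X, S}.
    Root L: left subtree has 4 nodes {P, C, G, T}, right has 0 { }.
      Root P: left subtree has 0 nodes { }, right has 3 {C, G, T}.
        Root C: left subtree has 0 nodes { }, right has 2 {G, T}.
          Root T: left subtree has 1 node {G}, right has 0 { }.
    Root S: left subtree has 2 nodes {W, X}, right has 0 { }.
      Root X: left subtree has 1 node {W}, right has 0 { }.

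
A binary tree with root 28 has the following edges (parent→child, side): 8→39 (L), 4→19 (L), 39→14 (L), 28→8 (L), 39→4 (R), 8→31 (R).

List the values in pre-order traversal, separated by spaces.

28 8 39 14 4 19 31

Pre-order visits the node, then its left subtree, then its right subtree.
Visit 28.
At 28: go left to 8.
  Visit 8.
  At 8: go left to 39.
    Visit 39.
    At 39: go left to 14.
      14 is a leaf — visit 14.
    At 39: go right to 4.
      Visit 4.
      At 4: go left to 19.
        19 is a leaf — visit 19.
      At 4: no right child.
  At 8: go right to 31.
    31 is a leaf — visit 31.
At 28: no right child.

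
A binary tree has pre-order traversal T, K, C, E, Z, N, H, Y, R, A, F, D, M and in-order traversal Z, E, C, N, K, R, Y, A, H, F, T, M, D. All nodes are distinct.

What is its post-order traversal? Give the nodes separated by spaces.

Z E N C R A Y F H K M D T

The first element of pre-order is the root; it splits in-order into left and right subtrees.
Root T: left subtree has 10 nodes {Z, E, C, N, K, R, Y, A, H, F}, right has 2 {M, D}.
  Root K: left subtree has 4 nodes {Z, E, C, N}, right has 5 {R, Y, A, H, F}.
    Root C: left subtree has 2 nodes {Z, E}, right has 1 {N}.
      Root E: left subtree has 1 node {Z}, right has 0 { }.
    Root H: left subtree has 3 nodes {R, Y, A}, right has 1 {F}.
      Root Y: left subtree has 1 node {R}, right has 1 {A}.
  Root D: left subtree has 1 node {M}, right has 0 { }.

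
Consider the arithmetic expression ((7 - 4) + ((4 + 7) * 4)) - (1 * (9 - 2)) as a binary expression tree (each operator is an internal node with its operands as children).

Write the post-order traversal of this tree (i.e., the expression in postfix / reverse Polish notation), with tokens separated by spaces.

7 4 - 4 7 + 4 * + 1 9 2 - * -

Post-order on an expression tree gives postfix notation: for each operator, emit left operand, right operand, then the operator.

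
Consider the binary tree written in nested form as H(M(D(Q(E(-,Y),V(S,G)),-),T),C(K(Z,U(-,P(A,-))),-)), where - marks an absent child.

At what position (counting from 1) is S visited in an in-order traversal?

4

In-order visits the left subtree, then the node, then the right subtree.
At H: go left to M.
  At M: go left to D.
    At D: go left to Q.
      At Q: go left to E.
        At E: no left child.
        Visit E.
        At E: go right to Y.
          Y is a leaf — visit Y.
      Visit Q.
      At Q: go right to V.
        At V: go left to S.
          S is a leaf — visit S.
        Visit V.
        At V: go right to G.
          G is a leaf — visit G.
    Visit D.
    At D: no right child.
  Visit M.
  At M: go right to T.
    T is a leaf — visit T.
Visit H.
At H: go right to C.
  At C: go left to K.
    At K: go left to Z.
      Z is a leaf — visit Z.
    Visit K.
    At K: go right to U.
      At U: no left child.
      Visit U.
      At U: go right to P.
        At P: go left to A.
          A is a leaf — visit A.
        Visit P.
        At P: no right child.
  Visit C.
  At C: no right child.
Full in-order sequence: E, Y, Q, S, V, G, D, M, T, H, Z, K, U, A, P, C.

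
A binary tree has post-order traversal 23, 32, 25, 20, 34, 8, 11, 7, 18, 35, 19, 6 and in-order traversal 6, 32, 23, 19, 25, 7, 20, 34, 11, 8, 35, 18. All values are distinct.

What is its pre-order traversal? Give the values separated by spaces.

The last element of post-order is the root; it splits in-order into left and right subtrees.
Root 6: left subtree has 0 nodes { }, right has 11 {32, 23, 19, 25, 7, 20, 34, 11, 8, 35, 18}.
  Root 19: left subtree has 2 nodes {32, 23}, right has 8 {25, 7, 20, 34, 11, 8, 35, 18}.
    Root 32: left subtree has 0 nodes { }, right has 1 {23}.
    Root 35: left subtree has 6 nodes {25, 7, 20, 34, 11, 8}, right has 1 {18}.
      Root 7: left subtree has 1 node {25}, right has 4 {20, 34, 11, 8}.
        Root 11: left subtree has 2 nodes {20, 34}, right has 1 {8}.
          Root 34: left subtree has 1 node {20}, right has 0 { }.

6 19 32 23 35 7 25 11 34 20 8 18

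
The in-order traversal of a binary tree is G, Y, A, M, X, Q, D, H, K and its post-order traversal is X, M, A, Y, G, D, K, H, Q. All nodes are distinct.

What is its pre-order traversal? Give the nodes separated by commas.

Q, G, Y, A, M, X, H, D, K

The last element of post-order is the root; it splits in-order into left and right subtrees.
Root Q: left subtree has 5 nodes {G, Y, A, M, X}, right has 3 {D, H, K}.
  Root G: left subtree has 0 nodes { }, right has 4 {Y, A, M, X}.
    Root Y: left subtree has 0 nodes { }, right has 3 {A, M, X}.
      Root A: left subtree has 0 nodes { }, right has 2 {M, X}.
        Root M: left subtree has 0 nodes { }, right has 1 {X}.
  Root H: left subtree has 1 node {D}, right has 1 {K}.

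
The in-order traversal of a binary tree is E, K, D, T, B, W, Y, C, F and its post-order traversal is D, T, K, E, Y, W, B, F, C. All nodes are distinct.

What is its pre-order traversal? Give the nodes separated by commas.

C, B, E, K, T, D, W, Y, F

The last element of post-order is the root; it splits in-order into left and right subtrees.
Root C: left subtree has 7 nodes {E, K, D, T, B, W, Y}, right has 1 {F}.
  Root B: left subtree has 4 nodes {E, K, D, T}, right has 2 {W, Y}.
    Root E: left subtree has 0 nodes { }, right has 3 {K, D, T}.
      Root K: left subtree has 0 nodes { }, right has 2 {D, T}.
        Root T: left subtree has 1 node {D}, right has 0 { }.
    Root W: left subtree has 0 nodes { }, right has 1 {Y}.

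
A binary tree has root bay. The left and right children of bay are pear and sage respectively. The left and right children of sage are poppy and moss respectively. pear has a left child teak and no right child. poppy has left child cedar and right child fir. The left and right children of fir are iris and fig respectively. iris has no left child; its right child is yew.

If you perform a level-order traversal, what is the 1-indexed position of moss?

Level-order visits nodes level by level from the root, left to right within each level.
Level 0: bay
Level 1: pear, sage
Level 2: teak, poppy, moss
Level 3: cedar, fir
Level 4: iris, fig
Level 5: yew
Full level-order sequence: bay, pear, sage, teak, poppy, moss, cedar, fir, iris, fig, yew.

6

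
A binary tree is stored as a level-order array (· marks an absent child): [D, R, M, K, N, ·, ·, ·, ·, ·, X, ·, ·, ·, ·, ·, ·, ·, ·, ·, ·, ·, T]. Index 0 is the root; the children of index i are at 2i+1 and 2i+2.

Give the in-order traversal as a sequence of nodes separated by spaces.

In-order visits the left subtree, then the node, then the right subtree.
At D: go left to R.
  At R: go left to K.
    K is a leaf — visit K.
  Visit R.
  At R: go right to N.
    At N: no left child.
    Visit N.
    At N: go right to X.
      At X: no left child.
      Visit X.
      At X: go right to T.
        T is a leaf — visit T.
Visit D.
At D: go right to M.
  M is a leaf — visit M.

K R N X T D M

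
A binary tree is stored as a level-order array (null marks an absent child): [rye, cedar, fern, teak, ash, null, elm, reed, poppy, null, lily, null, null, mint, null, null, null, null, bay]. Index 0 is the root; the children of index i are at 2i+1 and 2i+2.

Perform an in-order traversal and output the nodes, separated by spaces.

reed teak poppy bay cedar ash lily rye fern mint elm

In-order visits the left subtree, then the node, then the right subtree.
At rye: go left to cedar.
  At cedar: go left to teak.
    At teak: go left to reed.
      reed is a leaf — visit reed.
    Visit teak.
    At teak: go right to poppy.
      At poppy: no left child.
      Visit poppy.
      At poppy: go right to bay.
        bay is a leaf — visit bay.
  Visit cedar.
  At cedar: go right to ash.
    At ash: no left child.
    Visit ash.
    At ash: go right to lily.
      lily is a leaf — visit lily.
Visit rye.
At rye: go right to fern.
  At fern: no left child.
  Visit fern.
  At fern: go right to elm.
    At elm: go left to mint.
      mint is a leaf — visit mint.
    Visit elm.
    At elm: no right child.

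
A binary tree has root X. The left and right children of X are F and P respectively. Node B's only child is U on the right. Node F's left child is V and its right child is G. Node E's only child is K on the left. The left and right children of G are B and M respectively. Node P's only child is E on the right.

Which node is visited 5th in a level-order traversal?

Level-order visits nodes level by level from the root, left to right within each level.
Level 0: X
Level 1: F, P
Level 2: V, G, E
Level 3: B, M, K
Level 4: U
Full level-order sequence: X, F, P, V, G, E, B, M, K, U.

G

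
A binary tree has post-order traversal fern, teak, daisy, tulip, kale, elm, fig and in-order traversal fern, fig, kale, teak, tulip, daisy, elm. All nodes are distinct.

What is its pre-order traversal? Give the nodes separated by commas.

The last element of post-order is the root; it splits in-order into left and right subtrees.
Root fig: left subtree has 1 node {fern}, right has 5 {kale, teak, tulip, daisy, elm}.
  Root elm: left subtree has 4 nodes {kale, teak, tulip, daisy}, right has 0 { }.
    Root kale: left subtree has 0 nodes { }, right has 3 {teak, tulip, daisy}.
      Root tulip: left subtree has 1 node {teak}, right has 1 {daisy}.

fig, fern, elm, kale, tulip, teak, daisy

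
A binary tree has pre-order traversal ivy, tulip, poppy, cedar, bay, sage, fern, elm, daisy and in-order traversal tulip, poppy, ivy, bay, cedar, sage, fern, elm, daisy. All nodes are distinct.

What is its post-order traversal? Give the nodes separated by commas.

poppy, tulip, bay, daisy, elm, fern, sage, cedar, ivy

The first element of pre-order is the root; it splits in-order into left and right subtrees.
Root ivy: left subtree has 2 nodes {tulip, poppy}, right has 6 {bay, cedar, sage, fern, elm, daisy}.
  Root tulip: left subtree has 0 nodes { }, right has 1 {poppy}.
  Root cedar: left subtree has 1 node {bay}, right has 4 {sage, fern, elm, daisy}.
    Root sage: left subtree has 0 nodes { }, right has 3 {fern, elm, daisy}.
      Root fern: left subtree has 0 nodes { }, right has 2 {elm, daisy}.
        Root elm: left subtree has 0 nodes { }, right has 1 {daisy}.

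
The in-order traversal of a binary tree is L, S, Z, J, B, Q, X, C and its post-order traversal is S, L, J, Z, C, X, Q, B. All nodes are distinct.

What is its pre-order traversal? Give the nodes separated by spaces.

B Z L S J Q X C

The last element of post-order is the root; it splits in-order into left and right subtrees.
Root B: left subtree has 4 nodes {L, S, Z, J}, right has 3 {Q, X, C}.
  Root Z: left subtree has 2 nodes {L, S}, right has 1 {J}.
    Root L: left subtree has 0 nodes { }, right has 1 {S}.
  Root Q: left subtree has 0 nodes { }, right has 2 {X, C}.
    Root X: left subtree has 0 nodes { }, right has 1 {C}.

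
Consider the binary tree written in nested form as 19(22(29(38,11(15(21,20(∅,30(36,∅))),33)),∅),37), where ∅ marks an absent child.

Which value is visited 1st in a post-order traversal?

38

Post-order visits the left subtree, then the right subtree, then the node.
At 19: go left to 22.
  At 22: go left to 29.
    At 29: go left to 38.
      38 is a leaf — visit 38.
    At 29: go right to 11.
      At 11: go left to 15.
        At 15: go left to 21.
          21 is a leaf — visit 21.
        At 15: go right to 20.
          At 20: no left child.
          At 20: go right to 30.
            At 30: go left to 36.
              36 is a leaf — visit 36.
            At 30: no right child.
            Visit 30.
          Visit 20.
        Visit 15.
      At 11: go right to 33.
        33 is a leaf — visit 33.
      Visit 11.
    Visit 29.
  At 22: no right child.
  Visit 22.
At 19: go right to 37.
  37 is a leaf — visit 37.
Visit 19.
Full post-order sequence: 38, 21, 36, 30, 20, 15, 33, 11, 29, 22, 37, 19.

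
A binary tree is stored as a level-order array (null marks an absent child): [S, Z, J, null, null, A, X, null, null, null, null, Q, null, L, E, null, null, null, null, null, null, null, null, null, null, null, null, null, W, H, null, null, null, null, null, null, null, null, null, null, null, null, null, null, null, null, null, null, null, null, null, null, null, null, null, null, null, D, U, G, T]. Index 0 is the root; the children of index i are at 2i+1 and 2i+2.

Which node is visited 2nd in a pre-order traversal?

Pre-order visits the node, then its left subtree, then its right subtree.
Visit S.
At S: go left to Z.
  Z is a leaf — visit Z.
At S: go right to J.
  Visit J.
  At J: go left to A.
    Visit A.
    At A: go left to Q.
      Q is a leaf — visit Q.
    At A: no right child.
  At J: go right to X.
    Visit X.
    At X: go left to L.
      Visit L.
      At L: no left child.
      At L: go right to W.
        Visit W.
        At W: go left to D.
          D is a leaf — visit D.
        At W: go right to U.
          U is a leaf — visit U.
    At X: go right to E.
      Visit E.
      At E: go left to H.
        Visit H.
        At H: go left to G.
          G is a leaf — visit G.
        At H: go right to T.
          T is a leaf — visit T.
      At E: no right child.
Full pre-order sequence: S, Z, J, A, Q, X, L, W, D, U, E, H, G, T.

Z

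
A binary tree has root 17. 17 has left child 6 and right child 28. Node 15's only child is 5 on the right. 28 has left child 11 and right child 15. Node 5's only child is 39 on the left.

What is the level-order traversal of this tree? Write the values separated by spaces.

17 6 28 11 15 5 39

Level-order visits nodes level by level from the root, left to right within each level.
Level 0: 17
Level 1: 6, 28
Level 2: 11, 15
Level 3: 5
Level 4: 39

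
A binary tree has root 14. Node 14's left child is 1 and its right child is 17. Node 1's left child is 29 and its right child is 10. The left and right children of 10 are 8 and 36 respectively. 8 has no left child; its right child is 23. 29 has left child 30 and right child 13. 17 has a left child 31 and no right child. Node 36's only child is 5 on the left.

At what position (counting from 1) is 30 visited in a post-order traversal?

Post-order visits the left subtree, then the right subtree, then the node.
At 14: go left to 1.
  At 1: go left to 29.
    At 29: go left to 30.
      30 is a leaf — visit 30.
    At 29: go right to 13.
      13 is a leaf — visit 13.
    Visit 29.
  At 1: go right to 10.
    At 10: go left to 8.
      At 8: no left child.
      At 8: go right to 23.
        23 is a leaf — visit 23.
      Visit 8.
    At 10: go right to 36.
      At 36: go left to 5.
        5 is a leaf — visit 5.
      At 36: no right child.
      Visit 36.
    Visit 10.
  Visit 1.
At 14: go right to 17.
  At 17: go left to 31.
    31 is a leaf — visit 31.
  At 17: no right child.
  Visit 17.
Visit 14.
Full post-order sequence: 30, 13, 29, 23, 8, 5, 36, 10, 1, 31, 17, 14.

1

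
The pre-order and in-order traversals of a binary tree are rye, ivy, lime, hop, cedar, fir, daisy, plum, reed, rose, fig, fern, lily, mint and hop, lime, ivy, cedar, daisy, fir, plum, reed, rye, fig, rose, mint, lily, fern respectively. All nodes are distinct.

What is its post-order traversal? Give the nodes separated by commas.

The first element of pre-order is the root; it splits in-order into left and right subtrees.
Root rye: left subtree has 8 nodes {hop, lime, ivy, cedar, daisy, fir, plum, reed}, right has 5 {fig, rose, mint, lily, fern}.
  Root ivy: left subtree has 2 nodes {hop, lime}, right has 5 {cedar, daisy, fir, plum, reed}.
    Root lime: left subtree has 1 node {hop}, right has 0 { }.
    Root cedar: left subtree has 0 nodes { }, right has 4 {daisy, fir, plum, reed}.
      Root fir: left subtree has 1 node {daisy}, right has 2 {plum, reed}.
        Root plum: left subtree has 0 nodes { }, right has 1 {reed}.
  Root rose: left subtree has 1 node {fig}, right has 3 {mint, lily, fern}.
    Root fern: left subtree has 2 nodes {mint, lily}, right has 0 { }.
      Root lily: left subtree has 1 node {mint}, right has 0 { }.

hop, lime, daisy, reed, plum, fir, cedar, ivy, fig, mint, lily, fern, rose, rye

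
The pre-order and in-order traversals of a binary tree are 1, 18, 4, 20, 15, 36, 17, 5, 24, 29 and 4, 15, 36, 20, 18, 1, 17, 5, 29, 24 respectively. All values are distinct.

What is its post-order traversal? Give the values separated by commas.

36, 15, 20, 4, 18, 29, 24, 5, 17, 1

The first element of pre-order is the root; it splits in-order into left and right subtrees.
Root 1: left subtree has 5 nodes {4, 15, 36, 20, 18}, right has 4 {17, 5, 29, 24}.
  Root 18: left subtree has 4 nodes {4, 15, 36, 20}, right has 0 { }.
    Root 4: left subtree has 0 nodes { }, right has 3 {15, 36, 20}.
      Root 20: left subtree has 2 nodes {15, 36}, right has 0 { }.
        Root 15: left subtree has 0 nodes { }, right has 1 {36}.
  Root 17: left subtree has 0 nodes { }, right has 3 {5, 29, 24}.
    Root 5: left subtree has 0 nodes { }, right has 2 {29, 24}.
      Root 24: left subtree has 1 node {29}, right has 0 { }.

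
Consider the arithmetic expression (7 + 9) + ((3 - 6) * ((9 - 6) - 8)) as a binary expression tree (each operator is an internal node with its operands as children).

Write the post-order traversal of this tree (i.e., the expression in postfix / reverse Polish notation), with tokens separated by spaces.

7 9 + 3 6 - 9 6 - 8 - * +

Post-order on an expression tree gives postfix notation: for each operator, emit left operand, right operand, then the operator.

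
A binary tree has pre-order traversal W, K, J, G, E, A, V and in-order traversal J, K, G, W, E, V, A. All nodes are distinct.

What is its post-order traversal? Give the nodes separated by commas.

The first element of pre-order is the root; it splits in-order into left and right subtrees.
Root W: left subtree has 3 nodes {J, K, G}, right has 3 {E, V, A}.
  Root K: left subtree has 1 node {J}, right has 1 {G}.
  Root E: left subtree has 0 nodes { }, right has 2 {V, A}.
    Root A: left subtree has 1 node {V}, right has 0 { }.

J, G, K, V, A, E, W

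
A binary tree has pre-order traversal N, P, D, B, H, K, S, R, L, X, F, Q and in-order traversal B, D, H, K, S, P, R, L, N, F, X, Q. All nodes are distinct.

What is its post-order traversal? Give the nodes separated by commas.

The first element of pre-order is the root; it splits in-order into left and right subtrees.
Root N: left subtree has 8 nodes {B, D, H, K, S, P, R, L}, right has 3 {F, X, Q}.
  Root P: left subtree has 5 nodes {B, D, H, K, S}, right has 2 {R, L}.
    Root D: left subtree has 1 node {B}, right has 3 {H, K, S}.
      Root H: left subtree has 0 nodes { }, right has 2 {K, S}.
        Root K: left subtree has 0 nodes { }, right has 1 {S}.
    Root R: left subtree has 0 nodes { }, right has 1 {L}.
  Root X: left subtree has 1 node {F}, right has 1 {Q}.

B, S, K, H, D, L, R, P, F, Q, X, N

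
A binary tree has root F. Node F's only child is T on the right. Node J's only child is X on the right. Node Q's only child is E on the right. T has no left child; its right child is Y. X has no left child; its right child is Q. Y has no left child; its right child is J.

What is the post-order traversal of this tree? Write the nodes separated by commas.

Post-order visits the left subtree, then the right subtree, then the node.
At F: no left child.
At F: go right to T.
  At T: no left child.
  At T: go right to Y.
    At Y: no left child.
    At Y: go right to J.
      At J: no left child.
      At J: go right to X.
        At X: no left child.
        At X: go right to Q.
          At Q: no left child.
          At Q: go right to E.
            E is a leaf — visit E.
          Visit Q.
        Visit X.
      Visit J.
    Visit Y.
  Visit T.
Visit F.

E, Q, X, J, Y, T, F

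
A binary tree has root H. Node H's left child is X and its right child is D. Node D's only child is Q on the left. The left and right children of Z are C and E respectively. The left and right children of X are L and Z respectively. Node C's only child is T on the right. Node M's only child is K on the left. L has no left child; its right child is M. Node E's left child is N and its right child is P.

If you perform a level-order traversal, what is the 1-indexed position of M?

Level-order visits nodes level by level from the root, left to right within each level.
Level 0: H
Level 1: X, D
Level 2: L, Z, Q
Level 3: M, C, E
Level 4: K, T, N, P
Full level-order sequence: H, X, D, L, Z, Q, M, C, E, K, T, N, P.

7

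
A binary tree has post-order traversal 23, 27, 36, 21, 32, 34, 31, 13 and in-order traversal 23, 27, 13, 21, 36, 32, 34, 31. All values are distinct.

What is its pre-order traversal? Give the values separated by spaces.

The last element of post-order is the root; it splits in-order into left and right subtrees.
Root 13: left subtree has 2 nodes {23, 27}, right has 5 {21, 36, 32, 34, 31}.
  Root 27: left subtree has 1 node {23}, right has 0 { }.
  Root 31: left subtree has 4 nodes {21, 36, 32, 34}, right has 0 { }.
    Root 34: left subtree has 3 nodes {21, 36, 32}, right has 0 { }.
      Root 32: left subtree has 2 nodes {21, 36}, right has 0 { }.
        Root 21: left subtree has 0 nodes { }, right has 1 {36}.

13 27 23 31 34 32 21 36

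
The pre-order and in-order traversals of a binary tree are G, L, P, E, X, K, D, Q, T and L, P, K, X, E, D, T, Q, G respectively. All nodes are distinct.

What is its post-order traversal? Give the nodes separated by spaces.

K X T Q D E P L G

The first element of pre-order is the root; it splits in-order into left and right subtrees.
Root G: left subtree has 8 nodes {L, P, K, X, E, D, T, Q}, right has 0 { }.
  Root L: left subtree has 0 nodes { }, right has 7 {P, K, X, E, D, T, Q}.
    Root P: left subtree has 0 nodes { }, right has 6 {K, X, E, D, T, Q}.
      Root E: left subtree has 2 nodes {K, X}, right has 3 {D, T, Q}.
        Root X: left subtree has 1 node {K}, right has 0 { }.
        Root D: left subtree has 0 nodes { }, right has 2 {T, Q}.
          Root Q: left subtree has 1 node {T}, right has 0 { }.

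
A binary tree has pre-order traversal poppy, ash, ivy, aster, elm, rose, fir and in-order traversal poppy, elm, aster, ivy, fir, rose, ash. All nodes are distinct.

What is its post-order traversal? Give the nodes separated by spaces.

The first element of pre-order is the root; it splits in-order into left and right subtrees.
Root poppy: left subtree has 0 nodes { }, right has 6 {elm, aster, ivy, fir, rose, ash}.
  Root ash: left subtree has 5 nodes {elm, aster, ivy, fir, rose}, right has 0 { }.
    Root ivy: left subtree has 2 nodes {elm, aster}, right has 2 {fir, rose}.
      Root aster: left subtree has 1 node {elm}, right has 0 { }.
      Root rose: left subtree has 1 node {fir}, right has 0 { }.

elm aster fir rose ivy ash poppy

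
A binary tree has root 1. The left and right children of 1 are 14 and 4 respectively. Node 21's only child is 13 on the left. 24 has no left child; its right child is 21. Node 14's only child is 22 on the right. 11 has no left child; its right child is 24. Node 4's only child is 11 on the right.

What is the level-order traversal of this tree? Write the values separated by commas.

1, 14, 4, 22, 11, 24, 21, 13

Level-order visits nodes level by level from the root, left to right within each level.
Level 0: 1
Level 1: 14, 4
Level 2: 22, 11
Level 3: 24
Level 4: 21
Level 5: 13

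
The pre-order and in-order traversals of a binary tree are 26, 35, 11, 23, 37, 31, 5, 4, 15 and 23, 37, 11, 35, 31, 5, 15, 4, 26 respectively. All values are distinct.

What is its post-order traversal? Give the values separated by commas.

The first element of pre-order is the root; it splits in-order into left and right subtrees.
Root 26: left subtree has 8 nodes {23, 37, 11, 35, 31, 5, 15, 4}, right has 0 { }.
  Root 35: left subtree has 3 nodes {23, 37, 11}, right has 4 {31, 5, 15, 4}.
    Root 11: left subtree has 2 nodes {23, 37}, right has 0 { }.
      Root 23: left subtree has 0 nodes { }, right has 1 {37}.
    Root 31: left subtree has 0 nodes { }, right has 3 {5, 15, 4}.
      Root 5: left subtree has 0 nodes { }, right has 2 {15, 4}.
        Root 4: left subtree has 1 node {15}, right has 0 { }.

37, 23, 11, 15, 4, 5, 31, 35, 26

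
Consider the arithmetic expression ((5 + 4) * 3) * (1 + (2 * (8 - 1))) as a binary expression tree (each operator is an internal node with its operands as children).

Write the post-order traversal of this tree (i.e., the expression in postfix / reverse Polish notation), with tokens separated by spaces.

5 4 + 3 * 1 2 8 1 - * + *

Post-order on an expression tree gives postfix notation: for each operator, emit left operand, right operand, then the operator.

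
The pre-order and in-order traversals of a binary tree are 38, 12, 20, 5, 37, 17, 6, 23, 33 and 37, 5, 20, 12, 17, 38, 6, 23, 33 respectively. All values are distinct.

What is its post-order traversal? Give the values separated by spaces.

The first element of pre-order is the root; it splits in-order into left and right subtrees.
Root 38: left subtree has 5 nodes {37, 5, 20, 12, 17}, right has 3 {6, 23, 33}.
  Root 12: left subtree has 3 nodes {37, 5, 20}, right has 1 {17}.
    Root 20: left subtree has 2 nodes {37, 5}, right has 0 { }.
      Root 5: left subtree has 1 node {37}, right has 0 { }.
  Root 6: left subtree has 0 nodes { }, right has 2 {23, 33}.
    Root 23: left subtree has 0 nodes { }, right has 1 {33}.

37 5 20 17 12 33 23 6 38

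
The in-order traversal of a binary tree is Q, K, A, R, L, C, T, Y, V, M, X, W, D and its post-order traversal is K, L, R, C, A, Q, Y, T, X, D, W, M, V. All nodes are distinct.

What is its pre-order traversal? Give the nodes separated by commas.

The last element of post-order is the root; it splits in-order into left and right subtrees.
Root V: left subtree has 8 nodes {Q, K, A, R, L, C, T, Y}, right has 4 {M, X, W, D}.
  Root T: left subtree has 6 nodes {Q, K, A, R, L, C}, right has 1 {Y}.
    Root Q: left subtree has 0 nodes { }, right has 5 {K, A, R, L, C}.
      Root A: left subtree has 1 node {K}, right has 3 {R, L, C}.
        Root C: left subtree has 2 nodes {R, L}, right has 0 { }.
          Root R: left subtree has 0 nodes { }, right has 1 {L}.
  Root M: left subtree has 0 nodes { }, right has 3 {X, W, D}.
    Root W: left subtree has 1 node {X}, right has 1 {D}.

V, T, Q, A, K, C, R, L, Y, M, W, X, D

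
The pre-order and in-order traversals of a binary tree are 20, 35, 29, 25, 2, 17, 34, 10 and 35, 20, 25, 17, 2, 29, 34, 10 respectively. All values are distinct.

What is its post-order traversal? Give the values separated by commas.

35, 17, 2, 25, 10, 34, 29, 20

The first element of pre-order is the root; it splits in-order into left and right subtrees.
Root 20: left subtree has 1 node {35}, right has 6 {25, 17, 2, 29, 34, 10}.
  Root 29: left subtree has 3 nodes {25, 17, 2}, right has 2 {34, 10}.
    Root 25: left subtree has 0 nodes { }, right has 2 {17, 2}.
      Root 2: left subtree has 1 node {17}, right has 0 { }.
    Root 34: left subtree has 0 nodes { }, right has 1 {10}.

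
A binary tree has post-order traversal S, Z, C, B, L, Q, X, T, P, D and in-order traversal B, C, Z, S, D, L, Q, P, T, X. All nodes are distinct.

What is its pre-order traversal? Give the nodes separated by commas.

The last element of post-order is the root; it splits in-order into left and right subtrees.
Root D: left subtree has 4 nodes {B, C, Z, S}, right has 5 {L, Q, P, T, X}.
  Root B: left subtree has 0 nodes { }, right has 3 {C, Z, S}.
    Root C: left subtree has 0 nodes { }, right has 2 {Z, S}.
      Root Z: left subtree has 0 nodes { }, right has 1 {S}.
  Root P: left subtree has 2 nodes {L, Q}, right has 2 {T, X}.
    Root Q: left subtree has 1 node {L}, right has 0 { }.
    Root T: left subtree has 0 nodes { }, right has 1 {X}.

D, B, C, Z, S, P, Q, L, T, X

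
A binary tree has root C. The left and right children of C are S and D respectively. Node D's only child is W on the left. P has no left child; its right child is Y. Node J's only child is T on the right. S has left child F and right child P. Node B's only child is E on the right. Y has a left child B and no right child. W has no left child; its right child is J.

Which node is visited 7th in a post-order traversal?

Post-order visits the left subtree, then the right subtree, then the node.
At C: go left to S.
  At S: go left to F.
    F is a leaf — visit F.
  At S: go right to P.
    At P: no left child.
    At P: go right to Y.
      At Y: go left to B.
        At B: no left child.
        At B: go right to E.
          E is a leaf — visit E.
        Visit B.
      At Y: no right child.
      Visit Y.
    Visit P.
  Visit S.
At C: go right to D.
  At D: go left to W.
    At W: no left child.
    At W: go right to J.
      At J: no left child.
      At J: go right to T.
        T is a leaf — visit T.
      Visit J.
    Visit W.
  At D: no right child.
  Visit D.
Visit C.
Full post-order sequence: F, E, B, Y, P, S, T, J, W, D, C.

T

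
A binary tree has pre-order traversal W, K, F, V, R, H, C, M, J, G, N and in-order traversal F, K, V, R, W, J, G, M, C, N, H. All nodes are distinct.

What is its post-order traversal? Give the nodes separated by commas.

The first element of pre-order is the root; it splits in-order into left and right subtrees.
Root W: left subtree has 4 nodes {F, K, V, R}, right has 6 {J, G, M, C, N, H}.
  Root K: left subtree has 1 node {F}, right has 2 {V, R}.
    Root V: left subtree has 0 nodes { }, right has 1 {R}.
  Root H: left subtree has 5 nodes {J, G, M, C, N}, right has 0 { }.
    Root C: left subtree has 3 nodes {J, G, M}, right has 1 {N}.
      Root M: left subtree has 2 nodes {J, G}, right has 0 { }.
        Root J: left subtree has 0 nodes { }, right has 1 {G}.

F, R, V, K, G, J, M, N, C, H, W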